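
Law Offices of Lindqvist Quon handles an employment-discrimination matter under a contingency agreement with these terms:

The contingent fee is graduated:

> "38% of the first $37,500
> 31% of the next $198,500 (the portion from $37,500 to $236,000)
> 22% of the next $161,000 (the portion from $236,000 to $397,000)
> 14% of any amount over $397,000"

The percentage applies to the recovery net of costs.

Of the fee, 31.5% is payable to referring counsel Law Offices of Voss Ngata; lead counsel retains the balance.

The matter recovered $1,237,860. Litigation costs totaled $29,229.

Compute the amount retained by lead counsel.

$154,010.84

Fee base (net of costs): $1,237,860 − $29,229 = $1,208,631
First $37,500 at 38% = $14,250.00
Next $198,500 at 31% = $61,535.00
Next $161,000 at 22% = $35,420.00
Remaining $811,631 at 14% = $113,628.34
Fee: $14,250.00 + $61,535.00 + $35,420.00 + $113,628.34 = $224,833.34
Referral share: 31.5% of $224,833.34 = $70,822.50; lead counsel retains $224,833.34 − $70,822.50 = $154,010.84.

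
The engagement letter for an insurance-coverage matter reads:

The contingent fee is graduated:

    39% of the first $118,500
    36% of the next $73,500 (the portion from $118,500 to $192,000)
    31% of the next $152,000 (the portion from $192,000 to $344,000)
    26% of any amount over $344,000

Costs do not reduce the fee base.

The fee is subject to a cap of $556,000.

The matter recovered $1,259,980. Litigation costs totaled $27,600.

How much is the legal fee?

$357,949.80

Fee base is the gross recovery, $1,259,980; costs are reimbursed separately.
First $118,500 at 39% = $46,215.00
Next $73,500 at 36% = $26,460.00
Next $152,000 at 31% = $47,120.00
Remaining $915,980 at 26% = $238,154.80
Fee: $46,215.00 + $26,460.00 + $47,120.00 + $238,154.80 = $357,949.80
$357,949.80 is under the $556,000 cap.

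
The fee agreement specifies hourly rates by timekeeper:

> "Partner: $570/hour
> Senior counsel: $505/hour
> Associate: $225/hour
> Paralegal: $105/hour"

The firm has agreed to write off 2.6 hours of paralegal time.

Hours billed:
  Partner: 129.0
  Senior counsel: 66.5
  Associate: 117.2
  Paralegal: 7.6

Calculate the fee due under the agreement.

Partner: 129.0 × $570 = $73,530.00
Senior counsel: 66.5 × $505 = $33,582.50
Associate: 117.2 × $225 = $26,370.00
Paralegal: 7.6 × $105 = $798.00
Subtotal: $134,280.50
Write-off: 2.6 × $105 = $273.00
Total: $134,280.50 − $273.00 = $134,007.50

$134,007.50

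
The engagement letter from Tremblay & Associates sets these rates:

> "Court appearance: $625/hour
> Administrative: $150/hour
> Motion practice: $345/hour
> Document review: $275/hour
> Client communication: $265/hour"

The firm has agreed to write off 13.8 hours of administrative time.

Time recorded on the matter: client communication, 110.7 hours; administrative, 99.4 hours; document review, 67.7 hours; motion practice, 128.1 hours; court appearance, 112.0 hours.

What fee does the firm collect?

Court appearance: 112.0 × $625 = $70,000.00
Administrative: 99.4 × $150 = $14,910.00
Motion practice: 128.1 × $345 = $44,194.50
Document review: 67.7 × $275 = $18,617.50
Client communication: 110.7 × $265 = $29,335.50
Subtotal: $177,057.50
Write-off: 13.8 × $150 = $2,070.00
Total: $177,057.50 − $2,070.00 = $174,987.50

$174,987.50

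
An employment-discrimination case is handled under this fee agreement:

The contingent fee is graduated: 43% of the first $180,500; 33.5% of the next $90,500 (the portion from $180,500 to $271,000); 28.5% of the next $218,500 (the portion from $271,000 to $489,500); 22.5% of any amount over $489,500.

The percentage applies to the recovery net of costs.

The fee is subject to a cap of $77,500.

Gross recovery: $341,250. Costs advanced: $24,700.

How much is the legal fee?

Fee base (net of costs): $341,250 − $24,700 = $316,550
First $180,500 at 43% = $77,615.00
Next $90,500 at 33.5% = $30,317.50
Remaining $45,550 at 28.5% = $12,981.75
Fee: $77,615.00 + $30,317.50 + $12,981.75 = $120,914.25
$120,914.25 exceeds the $77,500 cap, so the fee is capped at $77,500.00.

$77,500.00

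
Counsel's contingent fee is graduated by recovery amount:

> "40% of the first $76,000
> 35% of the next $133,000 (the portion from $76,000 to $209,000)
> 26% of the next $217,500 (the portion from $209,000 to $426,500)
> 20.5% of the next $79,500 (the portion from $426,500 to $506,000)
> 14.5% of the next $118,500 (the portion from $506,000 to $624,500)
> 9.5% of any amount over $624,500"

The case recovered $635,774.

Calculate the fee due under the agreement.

First $76,000 at 40% = $30,400.00
Next $133,000 at 35% = $46,550.00
Next $217,500 at 26% = $56,550.00
Next $79,500 at 20.5% = $16,297.50
Next $118,500 at 14.5% = $17,182.50
Remaining $11,274 at 9.5% = $1,071.03
Fee: $30,400.00 + $46,550.00 + $56,550.00 + $16,297.50 + $17,182.50 + $1,071.03 = $168,051.03

$168,051.03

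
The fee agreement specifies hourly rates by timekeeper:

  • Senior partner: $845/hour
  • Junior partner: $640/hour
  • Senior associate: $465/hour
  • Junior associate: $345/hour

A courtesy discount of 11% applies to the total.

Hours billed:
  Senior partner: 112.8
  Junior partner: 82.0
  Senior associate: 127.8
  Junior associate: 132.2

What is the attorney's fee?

Senior partner: 112.8 × $845 = $95,316.00
Junior partner: 82.0 × $640 = $52,480.00
Senior associate: 127.8 × $465 = $59,427.00
Junior associate: 132.2 × $345 = $45,609.00
Subtotal: $252,832.00
Less 11% discount: −$27,811.52
Total: $252,832.00 − $27,811.52 = $225,020.48

$225,020.48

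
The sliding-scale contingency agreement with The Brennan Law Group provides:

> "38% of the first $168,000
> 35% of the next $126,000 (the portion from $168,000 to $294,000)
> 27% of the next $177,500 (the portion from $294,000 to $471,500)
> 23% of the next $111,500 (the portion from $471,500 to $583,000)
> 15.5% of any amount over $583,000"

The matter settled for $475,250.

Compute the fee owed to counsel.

First $168,000 at 38% = $63,840.00
Next $126,000 at 35% = $44,100.00
Next $177,500 at 27% = $47,925.00
Remaining $3,750 at 23% = $862.50
Fee: $63,840.00 + $44,100.00 + $47,925.00 + $862.50 = $156,727.50

$156,727.50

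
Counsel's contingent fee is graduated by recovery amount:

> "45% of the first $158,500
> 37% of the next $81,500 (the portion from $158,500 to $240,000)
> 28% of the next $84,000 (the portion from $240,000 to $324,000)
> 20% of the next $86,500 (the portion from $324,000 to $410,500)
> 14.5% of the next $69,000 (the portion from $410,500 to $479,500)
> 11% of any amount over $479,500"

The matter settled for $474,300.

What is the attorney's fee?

$151,551.00

First $158,500 at 45% = $71,325.00
Next $81,500 at 37% = $30,155.00
Next $84,000 at 28% = $23,520.00
Next $86,500 at 20% = $17,300.00
Remaining $63,800 at 14.5% = $9,251.00
Fee: $71,325.00 + $30,155.00 + $23,520.00 + $17,300.00 + $9,251.00 = $151,551.00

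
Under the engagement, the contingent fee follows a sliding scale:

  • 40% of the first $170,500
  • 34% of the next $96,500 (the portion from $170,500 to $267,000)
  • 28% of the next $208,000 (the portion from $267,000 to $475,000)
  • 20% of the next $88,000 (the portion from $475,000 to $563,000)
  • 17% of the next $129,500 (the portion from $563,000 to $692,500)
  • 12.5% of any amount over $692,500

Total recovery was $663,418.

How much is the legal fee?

First $170,500 at 40% = $68,200.00
Next $96,500 at 34% = $32,810.00
Next $208,000 at 28% = $58,240.00
Next $88,000 at 20% = $17,600.00
Remaining $100,418 at 17% = $17,071.06
Fee: $68,200.00 + $32,810.00 + $58,240.00 + $17,600.00 + $17,071.06 = $193,921.06

$193,921.06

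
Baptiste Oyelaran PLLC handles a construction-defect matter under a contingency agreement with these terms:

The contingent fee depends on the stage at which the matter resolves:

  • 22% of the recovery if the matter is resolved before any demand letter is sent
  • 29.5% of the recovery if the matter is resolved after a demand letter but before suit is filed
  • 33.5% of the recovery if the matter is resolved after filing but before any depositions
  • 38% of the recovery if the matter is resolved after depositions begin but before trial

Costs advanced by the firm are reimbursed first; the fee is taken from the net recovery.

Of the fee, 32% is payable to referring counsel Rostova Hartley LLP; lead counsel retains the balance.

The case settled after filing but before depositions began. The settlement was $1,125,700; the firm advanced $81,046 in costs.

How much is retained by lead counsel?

Fee base (net of costs): $1,125,700 − $81,046 = $1,044,654
The matter settled after filing but before depositions began, so the 33.5% rate applies.
$1,044,654 × 33.5% = $349,959.09
Referral share: 32% of $349,959.09 = $111,986.91; lead counsel retains $349,959.09 − $111,986.91 = $237,972.18.

$237,972.18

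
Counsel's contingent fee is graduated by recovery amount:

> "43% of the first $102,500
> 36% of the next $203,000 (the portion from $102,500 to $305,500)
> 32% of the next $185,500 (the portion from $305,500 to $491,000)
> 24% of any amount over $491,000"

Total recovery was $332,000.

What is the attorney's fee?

First $102,500 at 43% = $44,075.00
Next $203,000 at 36% = $73,080.00
Remaining $26,500 at 32% = $8,480.00
Fee: $44,075.00 + $73,080.00 + $8,480.00 = $125,635.00

$125,635.00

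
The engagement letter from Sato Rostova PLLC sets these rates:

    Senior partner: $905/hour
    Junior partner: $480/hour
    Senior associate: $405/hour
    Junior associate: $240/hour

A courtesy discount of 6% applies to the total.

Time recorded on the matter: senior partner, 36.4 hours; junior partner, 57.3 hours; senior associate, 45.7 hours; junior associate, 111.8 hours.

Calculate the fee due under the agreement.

Senior partner: 36.4 × $905 = $32,942.00
Junior partner: 57.3 × $480 = $27,504.00
Senior associate: 45.7 × $405 = $18,508.50
Junior associate: 111.8 × $240 = $26,832.00
Subtotal: $105,786.50
Less 6% discount: −$6,347.19
Total: $105,786.50 − $6,347.19 = $99,439.31

$99,439.31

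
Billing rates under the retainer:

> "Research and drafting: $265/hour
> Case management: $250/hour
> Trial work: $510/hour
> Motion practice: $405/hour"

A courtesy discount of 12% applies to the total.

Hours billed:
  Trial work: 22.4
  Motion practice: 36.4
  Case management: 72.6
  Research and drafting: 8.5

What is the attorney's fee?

$40,980.28

Research and drafting: 8.5 × $265 = $2,252.50
Case management: 72.6 × $250 = $18,150.00
Trial work: 22.4 × $510 = $11,424.00
Motion practice: 36.4 × $405 = $14,742.00
Subtotal: $46,568.50
Less 12% discount: −$5,588.22
Total: $46,568.50 − $5,588.22 = $40,980.28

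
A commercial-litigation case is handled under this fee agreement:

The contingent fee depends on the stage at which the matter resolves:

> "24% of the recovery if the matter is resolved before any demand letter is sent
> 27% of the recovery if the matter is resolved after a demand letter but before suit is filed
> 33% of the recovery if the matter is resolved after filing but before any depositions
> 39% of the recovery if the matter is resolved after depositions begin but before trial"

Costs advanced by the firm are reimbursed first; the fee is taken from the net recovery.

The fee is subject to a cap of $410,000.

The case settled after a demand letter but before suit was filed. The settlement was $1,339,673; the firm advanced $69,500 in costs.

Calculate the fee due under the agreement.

$342,946.71

Fee base (net of costs): $1,339,673 − $69,500 = $1,270,173
The matter settled after a demand letter but before suit was filed, so the 27% rate applies.
$1,270,173 × 27% = $342,946.71
$342,946.71 is under the $410,000 cap.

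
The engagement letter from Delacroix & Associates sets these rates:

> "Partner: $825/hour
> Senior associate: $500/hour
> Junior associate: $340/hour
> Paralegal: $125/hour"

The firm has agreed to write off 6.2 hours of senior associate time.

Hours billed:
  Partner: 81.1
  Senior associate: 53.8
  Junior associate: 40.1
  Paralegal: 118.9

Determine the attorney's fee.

$119,204.00

Partner: 81.1 × $825 = $66,907.50
Senior associate: 53.8 × $500 = $26,900.00
Junior associate: 40.1 × $340 = $13,634.00
Paralegal: 118.9 × $125 = $14,862.50
Subtotal: $122,304.00
Write-off: 6.2 × $500 = $3,100.00
Total: $122,304.00 − $3,100.00 = $119,204.00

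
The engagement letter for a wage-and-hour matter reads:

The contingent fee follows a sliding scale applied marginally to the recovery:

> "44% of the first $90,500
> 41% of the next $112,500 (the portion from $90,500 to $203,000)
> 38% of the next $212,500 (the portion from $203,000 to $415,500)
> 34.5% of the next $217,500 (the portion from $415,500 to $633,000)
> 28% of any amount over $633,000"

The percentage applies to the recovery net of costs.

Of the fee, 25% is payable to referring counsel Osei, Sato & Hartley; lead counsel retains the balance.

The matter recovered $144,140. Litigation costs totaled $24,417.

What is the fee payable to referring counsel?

$12,950.36

Fee base (net of costs): $144,140 − $24,417 = $119,723
First $90,500 at 44% = $39,820.00
Remaining $29,223 at 41% = $11,981.43
Fee: $39,820.00 + $11,981.43 = $51,801.43
Referral share: 25% of $51,801.43 = $12,950.36; lead counsel retains $51,801.43 − $12,950.36 = $38,851.07.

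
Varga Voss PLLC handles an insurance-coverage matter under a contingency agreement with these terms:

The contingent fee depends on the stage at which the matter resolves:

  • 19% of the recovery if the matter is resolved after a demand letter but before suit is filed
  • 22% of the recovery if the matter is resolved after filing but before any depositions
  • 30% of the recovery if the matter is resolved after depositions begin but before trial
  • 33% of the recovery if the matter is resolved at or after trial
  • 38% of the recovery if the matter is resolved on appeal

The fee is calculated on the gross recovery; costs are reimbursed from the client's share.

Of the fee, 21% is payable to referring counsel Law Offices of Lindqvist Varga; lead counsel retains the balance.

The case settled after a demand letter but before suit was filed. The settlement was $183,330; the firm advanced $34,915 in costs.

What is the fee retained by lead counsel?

$27,517.83

Fee base is the gross recovery, $183,330; costs are reimbursed separately.
The matter settled after a demand letter but before suit was filed, so the 19% rate applies.
$183,330 × 19% = $34,832.70
Referral share: 21% of $34,832.70 = $7,314.87; lead counsel retains $34,832.70 − $7,314.87 = $27,517.83.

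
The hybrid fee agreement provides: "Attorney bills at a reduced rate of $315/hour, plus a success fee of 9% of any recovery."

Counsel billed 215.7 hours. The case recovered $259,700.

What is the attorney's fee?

Hourly: 215.7 × $315 = $67,945.50
Success fee: 9% of $259,700 = $23,373.00
Total: $67,945.50 + $23,373.00 = $91,318.50

$91,318.50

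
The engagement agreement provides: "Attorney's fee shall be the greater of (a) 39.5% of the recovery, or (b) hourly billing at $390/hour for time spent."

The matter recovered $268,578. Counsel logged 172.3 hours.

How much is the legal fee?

$106,088.31

(a) 39.5% of $268,578 = $106,088.31
(b) 172.3 × $390 = $67,197.00
The greater is (a): $106,088.31.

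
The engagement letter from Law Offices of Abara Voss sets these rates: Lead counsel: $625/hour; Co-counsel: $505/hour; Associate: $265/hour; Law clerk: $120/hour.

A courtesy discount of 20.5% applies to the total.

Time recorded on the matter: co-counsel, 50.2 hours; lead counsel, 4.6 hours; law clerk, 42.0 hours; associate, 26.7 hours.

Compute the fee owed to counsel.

Lead counsel: 4.6 × $625 = $2,875.00
Co-counsel: 50.2 × $505 = $25,351.00
Associate: 26.7 × $265 = $7,075.50
Law clerk: 42.0 × $120 = $5,040.00
Subtotal: $40,341.50
Less 20.5% discount: −$8,270.01
Total: $40,341.50 − $8,270.01 = $32,071.49

$32,071.49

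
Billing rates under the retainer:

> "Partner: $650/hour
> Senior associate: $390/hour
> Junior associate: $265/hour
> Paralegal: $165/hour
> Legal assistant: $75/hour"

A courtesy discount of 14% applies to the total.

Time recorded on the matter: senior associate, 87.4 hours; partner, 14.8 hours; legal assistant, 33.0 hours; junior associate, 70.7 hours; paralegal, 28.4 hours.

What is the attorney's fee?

Partner: 14.8 × $650 = $9,620.00
Senior associate: 87.4 × $390 = $34,086.00
Junior associate: 70.7 × $265 = $18,735.50
Paralegal: 28.4 × $165 = $4,686.00
Legal assistant: 33.0 × $75 = $2,475.00
Subtotal: $69,602.50
Less 14% discount: −$9,744.35
Total: $69,602.50 − $9,744.35 = $59,858.15

$59,858.15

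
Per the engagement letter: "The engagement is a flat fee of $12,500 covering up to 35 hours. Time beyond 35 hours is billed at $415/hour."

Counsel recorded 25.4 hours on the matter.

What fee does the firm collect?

25.4 hours is within the 35-hour scope; only the flat fee applies.

$12,500.00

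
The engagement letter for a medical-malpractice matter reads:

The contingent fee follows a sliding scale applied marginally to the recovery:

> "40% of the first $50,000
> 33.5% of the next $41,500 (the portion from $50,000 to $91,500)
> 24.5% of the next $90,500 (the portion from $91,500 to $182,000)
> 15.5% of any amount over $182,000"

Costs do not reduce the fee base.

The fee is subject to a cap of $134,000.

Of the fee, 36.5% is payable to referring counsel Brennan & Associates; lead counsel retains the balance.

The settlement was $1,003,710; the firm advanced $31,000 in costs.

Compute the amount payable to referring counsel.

$48,910.00

Fee base is the gross recovery, $1,003,710; costs are reimbursed separately.
First $50,000 at 40% = $20,000.00
Next $41,500 at 33.5% = $13,902.50
Next $90,500 at 24.5% = $22,172.50
Remaining $821,710 at 15.5% = $127,365.05
Fee: $20,000.00 + $13,902.50 + $22,172.50 + $127,365.05 = $183,440.05
$183,440.05 exceeds the $134,000 cap, so the fee is capped at $134,000.00.
Referral share: 36.5% of $134,000.00 = $48,910.00; lead counsel retains $134,000.00 − $48,910.00 = $85,090.00.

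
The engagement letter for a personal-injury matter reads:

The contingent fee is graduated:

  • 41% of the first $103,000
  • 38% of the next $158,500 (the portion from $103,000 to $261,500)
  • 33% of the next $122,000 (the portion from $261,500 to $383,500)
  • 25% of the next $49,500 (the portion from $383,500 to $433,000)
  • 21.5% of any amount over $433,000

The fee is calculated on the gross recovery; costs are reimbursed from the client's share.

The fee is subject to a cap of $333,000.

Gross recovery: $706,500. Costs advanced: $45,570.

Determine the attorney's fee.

$213,897.50

Fee base is the gross recovery, $706,500; costs are reimbursed separately.
First $103,000 at 41% = $42,230.00
Next $158,500 at 38% = $60,230.00
Next $122,000 at 33% = $40,260.00
Next $49,500 at 25% = $12,375.00
Remaining $273,500 at 21.5% = $58,802.50
Fee: $42,230.00 + $60,230.00 + $40,260.00 + $12,375.00 + $58,802.50 = $213,897.50
$213,897.50 is under the $333,000 cap.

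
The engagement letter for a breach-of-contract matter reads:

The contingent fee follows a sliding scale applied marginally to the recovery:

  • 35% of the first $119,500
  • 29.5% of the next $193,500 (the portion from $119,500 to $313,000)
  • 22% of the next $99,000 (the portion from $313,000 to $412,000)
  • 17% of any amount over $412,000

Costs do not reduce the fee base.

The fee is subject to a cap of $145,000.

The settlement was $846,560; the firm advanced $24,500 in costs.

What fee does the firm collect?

$145,000.00

Fee base is the gross recovery, $846,560; costs are reimbursed separately.
First $119,500 at 35% = $41,825.00
Next $193,500 at 29.5% = $57,082.50
Next $99,000 at 22% = $21,780.00
Remaining $434,560 at 17% = $73,875.20
Fee: $41,825.00 + $57,082.50 + $21,780.00 + $73,875.20 = $194,562.70
$194,562.70 exceeds the $145,000 cap, so the fee is capped at $145,000.00.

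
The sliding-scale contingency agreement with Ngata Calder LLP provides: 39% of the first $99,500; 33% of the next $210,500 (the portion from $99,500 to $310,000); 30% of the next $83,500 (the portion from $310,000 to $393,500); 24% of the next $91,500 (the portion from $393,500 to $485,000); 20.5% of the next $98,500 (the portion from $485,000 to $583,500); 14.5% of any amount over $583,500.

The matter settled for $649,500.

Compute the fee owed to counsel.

First $99,500 at 39% = $38,805.00
Next $210,500 at 33% = $69,465.00
Next $83,500 at 30% = $25,050.00
Next $91,500 at 24% = $21,960.00
Next $98,500 at 20.5% = $20,192.50
Remaining $66,000 at 14.5% = $9,570.00
Fee: $38,805.00 + $69,465.00 + $25,050.00 + $21,960.00 + $20,192.50 + $9,570.00 = $185,042.50

$185,042.50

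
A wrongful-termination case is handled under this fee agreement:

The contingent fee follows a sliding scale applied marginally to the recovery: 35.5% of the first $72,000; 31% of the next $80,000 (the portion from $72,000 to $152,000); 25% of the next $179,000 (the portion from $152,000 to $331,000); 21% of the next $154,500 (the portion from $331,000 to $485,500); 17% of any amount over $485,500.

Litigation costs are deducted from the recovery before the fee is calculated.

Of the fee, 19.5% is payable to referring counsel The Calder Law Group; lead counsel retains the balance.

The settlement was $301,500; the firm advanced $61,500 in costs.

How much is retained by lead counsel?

Fee base (net of costs): $301,500 − $61,500 = $240,000
First $72,000 at 35.5% = $25,560.00
Next $80,000 at 31% = $24,800.00
Remaining $88,000 at 25% = $22,000.00
Fee: $25,560.00 + $24,800.00 + $22,000.00 = $72,360.00
Referral share: 19.5% of $72,360.00 = $14,110.20; lead counsel retains $72,360.00 − $14,110.20 = $58,249.80.

$58,249.80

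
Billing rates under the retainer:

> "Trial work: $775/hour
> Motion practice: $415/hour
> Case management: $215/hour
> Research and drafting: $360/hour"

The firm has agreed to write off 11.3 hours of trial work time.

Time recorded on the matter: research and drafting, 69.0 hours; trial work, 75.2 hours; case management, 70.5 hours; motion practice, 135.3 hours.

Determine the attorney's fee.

$145,669.50

Trial work: 75.2 × $775 = $58,280.00
Motion practice: 135.3 × $415 = $56,149.50
Case management: 70.5 × $215 = $15,157.50
Research and drafting: 69.0 × $360 = $24,840.00
Subtotal: $154,427.00
Write-off: 11.3 × $775 = $8,757.50
Total: $154,427.00 − $8,757.50 = $145,669.50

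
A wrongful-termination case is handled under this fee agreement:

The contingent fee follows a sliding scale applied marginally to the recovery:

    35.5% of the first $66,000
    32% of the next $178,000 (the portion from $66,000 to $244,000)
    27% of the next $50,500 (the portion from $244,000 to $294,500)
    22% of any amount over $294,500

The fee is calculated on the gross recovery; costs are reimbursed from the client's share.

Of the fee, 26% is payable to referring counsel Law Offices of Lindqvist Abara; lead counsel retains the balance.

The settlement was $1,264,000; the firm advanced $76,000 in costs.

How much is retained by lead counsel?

$227,413.10

Fee base is the gross recovery, $1,264,000; costs are reimbursed separately.
First $66,000 at 35.5% = $23,430.00
Next $178,000 at 32% = $56,960.00
Next $50,500 at 27% = $13,635.00
Remaining $969,500 at 22% = $213,290.00
Fee: $23,430.00 + $56,960.00 + $13,635.00 + $213,290.00 = $307,315.00
Referral share: 26% of $307,315.00 = $79,901.90; lead counsel retains $307,315.00 − $79,901.90 = $227,413.10.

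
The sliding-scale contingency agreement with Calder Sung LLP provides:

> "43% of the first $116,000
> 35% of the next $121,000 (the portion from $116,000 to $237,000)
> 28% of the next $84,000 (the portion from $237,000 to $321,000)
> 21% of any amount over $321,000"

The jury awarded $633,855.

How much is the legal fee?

$181,449.55

First $116,000 at 43% = $49,880.00
Next $121,000 at 35% = $42,350.00
Next $84,000 at 28% = $23,520.00
Remaining $312,855 at 21% = $65,699.55
Fee: $49,880.00 + $42,350.00 + $23,520.00 + $65,699.55 = $181,449.55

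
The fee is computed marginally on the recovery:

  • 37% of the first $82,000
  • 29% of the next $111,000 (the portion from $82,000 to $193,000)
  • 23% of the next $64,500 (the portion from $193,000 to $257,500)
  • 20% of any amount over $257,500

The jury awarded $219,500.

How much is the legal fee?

First $82,000 at 37% = $30,340.00
Next $111,000 at 29% = $32,190.00
Remaining $26,500 at 23% = $6,095.00
Fee: $30,340.00 + $32,190.00 + $6,095.00 = $68,625.00

$68,625.00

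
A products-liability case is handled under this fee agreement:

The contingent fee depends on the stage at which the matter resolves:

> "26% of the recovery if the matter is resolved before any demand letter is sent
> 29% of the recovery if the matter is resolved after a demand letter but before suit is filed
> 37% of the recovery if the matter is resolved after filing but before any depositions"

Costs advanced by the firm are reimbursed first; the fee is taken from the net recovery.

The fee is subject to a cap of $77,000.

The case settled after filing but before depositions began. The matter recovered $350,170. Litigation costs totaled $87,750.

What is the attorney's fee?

Fee base (net of costs): $350,170 − $87,750 = $262,420
The matter settled after filing but before depositions began, so the 37% rate applies.
$262,420 × 37% = $97,095.40
$97,095.40 exceeds the $77,000 cap, so the fee is capped at $77,000.00.

$77,000.00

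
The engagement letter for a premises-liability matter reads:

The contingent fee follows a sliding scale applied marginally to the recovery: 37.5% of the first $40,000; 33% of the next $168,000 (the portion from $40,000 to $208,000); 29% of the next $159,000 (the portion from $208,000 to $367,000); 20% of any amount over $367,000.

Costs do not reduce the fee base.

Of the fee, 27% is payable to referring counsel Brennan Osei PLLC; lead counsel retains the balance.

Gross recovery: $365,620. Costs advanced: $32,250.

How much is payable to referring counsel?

Fee base is the gross recovery, $365,620; costs are reimbursed separately.
First $40,000 at 37.5% = $15,000.00
Next $168,000 at 33% = $55,440.00
Remaining $157,620 at 29% = $45,709.80
Fee: $15,000.00 + $55,440.00 + $45,709.80 = $116,149.80
Referral share: 27% of $116,149.80 = $31,360.45; lead counsel retains $116,149.80 − $31,360.45 = $84,789.35.

$31,360.45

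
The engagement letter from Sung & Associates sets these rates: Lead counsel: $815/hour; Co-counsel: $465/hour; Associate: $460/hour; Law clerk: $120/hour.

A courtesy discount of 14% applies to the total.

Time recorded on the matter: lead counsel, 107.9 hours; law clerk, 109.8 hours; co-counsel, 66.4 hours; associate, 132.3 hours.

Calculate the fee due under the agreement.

Lead counsel: 107.9 × $815 = $87,938.50
Co-counsel: 66.4 × $465 = $30,876.00
Associate: 132.3 × $460 = $60,858.00
Law clerk: 109.8 × $120 = $13,176.00
Subtotal: $192,848.50
Less 14% discount: −$26,998.79
Total: $192,848.50 − $26,998.79 = $165,849.71

$165,849.71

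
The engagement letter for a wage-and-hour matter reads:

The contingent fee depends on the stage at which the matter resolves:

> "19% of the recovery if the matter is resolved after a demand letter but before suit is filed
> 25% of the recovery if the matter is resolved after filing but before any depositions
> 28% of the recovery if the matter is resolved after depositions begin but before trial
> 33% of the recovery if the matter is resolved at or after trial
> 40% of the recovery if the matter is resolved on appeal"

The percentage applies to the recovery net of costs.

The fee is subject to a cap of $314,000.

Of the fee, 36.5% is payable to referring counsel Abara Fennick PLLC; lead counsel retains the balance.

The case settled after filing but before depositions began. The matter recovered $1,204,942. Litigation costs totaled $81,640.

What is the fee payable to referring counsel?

Fee base (net of costs): $1,204,942 − $81,640 = $1,123,302
The matter settled after filing but before depositions began, so the 25% rate applies.
$1,123,302 × 25% = $280,825.50
$280,825.50 is under the $314,000 cap.
Referral share: 36.5% of $280,825.50 = $102,501.31; lead counsel retains $280,825.50 − $102,501.31 = $178,324.19.

$102,501.31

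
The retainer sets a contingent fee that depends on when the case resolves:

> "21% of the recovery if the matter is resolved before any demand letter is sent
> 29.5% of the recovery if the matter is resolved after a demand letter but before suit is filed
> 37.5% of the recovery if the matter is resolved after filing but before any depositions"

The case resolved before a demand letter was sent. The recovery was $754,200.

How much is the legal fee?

$158,382.00

The matter resolved before a demand letter was sent, so the 21% rate applies.
$754,200 × 21% = $158,382.00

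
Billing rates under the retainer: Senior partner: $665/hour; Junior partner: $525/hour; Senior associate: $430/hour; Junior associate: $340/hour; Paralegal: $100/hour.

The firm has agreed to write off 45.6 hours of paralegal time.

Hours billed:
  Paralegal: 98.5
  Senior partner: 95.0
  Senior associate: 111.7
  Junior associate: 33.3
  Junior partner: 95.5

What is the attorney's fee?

$177,955.50

Senior partner: 95.0 × $665 = $63,175.00
Junior partner: 95.5 × $525 = $50,137.50
Senior associate: 111.7 × $430 = $48,031.00
Junior associate: 33.3 × $340 = $11,322.00
Paralegal: 98.5 × $100 = $9,850.00
Subtotal: $182,515.50
Write-off: 45.6 × $100 = $4,560.00
Total: $182,515.50 − $4,560.00 = $177,955.50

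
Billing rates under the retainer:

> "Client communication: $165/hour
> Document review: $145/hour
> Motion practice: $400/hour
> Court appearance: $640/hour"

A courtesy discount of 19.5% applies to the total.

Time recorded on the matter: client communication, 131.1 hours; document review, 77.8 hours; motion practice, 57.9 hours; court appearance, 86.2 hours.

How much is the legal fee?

$89,548.60

Client communication: 131.1 × $165 = $21,631.50
Document review: 77.8 × $145 = $11,281.00
Motion practice: 57.9 × $400 = $23,160.00
Court appearance: 86.2 × $640 = $55,168.00
Subtotal: $111,240.50
Less 19.5% discount: −$21,691.90
Total: $111,240.50 − $21,691.90 = $89,548.60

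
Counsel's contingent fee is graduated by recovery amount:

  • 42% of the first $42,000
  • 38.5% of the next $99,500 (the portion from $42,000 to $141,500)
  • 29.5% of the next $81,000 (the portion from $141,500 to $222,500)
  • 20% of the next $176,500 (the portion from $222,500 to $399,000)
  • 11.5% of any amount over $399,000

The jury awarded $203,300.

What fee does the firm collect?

$74,178.50

First $42,000 at 42% = $17,640.00
Next $99,500 at 38.5% = $38,307.50
Remaining $61,800 at 29.5% = $18,231.00
Fee: $17,640.00 + $38,307.50 + $18,231.00 = $74,178.50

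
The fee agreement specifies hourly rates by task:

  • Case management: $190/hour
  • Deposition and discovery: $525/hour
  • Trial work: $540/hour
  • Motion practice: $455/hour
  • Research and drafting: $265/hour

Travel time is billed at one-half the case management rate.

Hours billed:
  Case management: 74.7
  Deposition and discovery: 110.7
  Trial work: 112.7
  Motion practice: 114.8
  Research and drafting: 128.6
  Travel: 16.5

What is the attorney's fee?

Case management: 74.7 × $190 = $14,193.00
Deposition and discovery: 110.7 × $525 = $58,117.50
Trial work: 112.7 × $540 = $60,858.00
Motion practice: 114.8 × $455 = $52,234.00
Research and drafting: 128.6 × $265 = $34,079.00
Subtotal: $14,193.00 + $58,117.50 + $60,858.00 + $52,234.00 + $34,079.00 = $219,481.50
Travel: 16.5 × ($190 ÷ 2) = 16.5 × $95.00 = $1,567.50
Total: $219,481.50 + $1,567.50 = $221,049.00

$221,049.00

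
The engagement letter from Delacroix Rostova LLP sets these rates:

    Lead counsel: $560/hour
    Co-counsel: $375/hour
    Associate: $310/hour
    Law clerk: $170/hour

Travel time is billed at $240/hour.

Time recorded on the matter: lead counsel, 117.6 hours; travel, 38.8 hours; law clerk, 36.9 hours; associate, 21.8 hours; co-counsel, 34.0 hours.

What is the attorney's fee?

Lead counsel: 117.6 × $560 = $65,856.00
Co-counsel: 34.0 × $375 = $12,750.00
Associate: 21.8 × $310 = $6,758.00
Law clerk: 36.9 × $170 = $6,273.00
Subtotal: $65,856.00 + $12,750.00 + $6,758.00 + $6,273.00 = $91,637.00
Travel: 38.8 × $240 = $9,312.00
Total: $91,637.00 + $9,312.00 = $100,949.00

$100,949.00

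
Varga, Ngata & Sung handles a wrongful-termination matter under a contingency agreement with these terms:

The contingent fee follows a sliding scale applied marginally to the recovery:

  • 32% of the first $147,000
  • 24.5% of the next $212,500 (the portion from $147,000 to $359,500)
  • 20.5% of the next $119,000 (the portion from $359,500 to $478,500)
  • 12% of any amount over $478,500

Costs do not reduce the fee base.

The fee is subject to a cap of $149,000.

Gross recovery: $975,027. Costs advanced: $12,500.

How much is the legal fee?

Fee base is the gross recovery, $975,027; costs are reimbursed separately.
First $147,000 at 32% = $47,040.00
Next $212,500 at 24.5% = $52,062.50
Next $119,000 at 20.5% = $24,395.00
Remaining $496,527 at 12% = $59,583.24
Fee: $47,040.00 + $52,062.50 + $24,395.00 + $59,583.24 = $183,080.74
$183,080.74 exceeds the $149,000 cap, so the fee is capped at $149,000.00.

$149,000.00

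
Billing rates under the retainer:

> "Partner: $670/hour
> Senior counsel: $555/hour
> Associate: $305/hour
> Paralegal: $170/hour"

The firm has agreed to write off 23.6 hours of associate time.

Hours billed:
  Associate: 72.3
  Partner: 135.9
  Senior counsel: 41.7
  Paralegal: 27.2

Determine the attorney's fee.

Partner: 135.9 × $670 = $91,053.00
Senior counsel: 41.7 × $555 = $23,143.50
Associate: 72.3 × $305 = $22,051.50
Paralegal: 27.2 × $170 = $4,624.00
Subtotal: $140,872.00
Write-off: 23.6 × $305 = $7,198.00
Total: $140,872.00 − $7,198.00 = $133,674.00

$133,674.00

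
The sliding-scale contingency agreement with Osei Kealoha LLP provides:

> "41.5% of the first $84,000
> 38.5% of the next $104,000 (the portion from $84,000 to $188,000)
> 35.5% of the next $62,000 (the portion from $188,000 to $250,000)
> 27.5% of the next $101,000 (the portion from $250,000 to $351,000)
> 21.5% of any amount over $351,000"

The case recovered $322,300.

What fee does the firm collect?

First $84,000 at 41.5% = $34,860.00
Next $104,000 at 38.5% = $40,040.00
Next $62,000 at 35.5% = $22,010.00
Remaining $72,300 at 27.5% = $19,882.50
Fee: $34,860.00 + $40,040.00 + $22,010.00 + $19,882.50 = $116,792.50

$116,792.50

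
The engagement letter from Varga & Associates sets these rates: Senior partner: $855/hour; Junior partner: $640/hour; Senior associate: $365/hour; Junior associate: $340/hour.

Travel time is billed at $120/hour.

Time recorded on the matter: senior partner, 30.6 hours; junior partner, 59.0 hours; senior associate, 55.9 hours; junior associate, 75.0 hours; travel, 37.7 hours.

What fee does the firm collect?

$114,350.50

Senior partner: 30.6 × $855 = $26,163.00
Junior partner: 59.0 × $640 = $37,760.00
Senior associate: 55.9 × $365 = $20,403.50
Junior associate: 75.0 × $340 = $25,500.00
Subtotal: $26,163.00 + $37,760.00 + $20,403.50 + $25,500.00 = $109,826.50
Travel: 37.7 × $120 = $4,524.00
Total: $109,826.50 + $4,524.00 = $114,350.50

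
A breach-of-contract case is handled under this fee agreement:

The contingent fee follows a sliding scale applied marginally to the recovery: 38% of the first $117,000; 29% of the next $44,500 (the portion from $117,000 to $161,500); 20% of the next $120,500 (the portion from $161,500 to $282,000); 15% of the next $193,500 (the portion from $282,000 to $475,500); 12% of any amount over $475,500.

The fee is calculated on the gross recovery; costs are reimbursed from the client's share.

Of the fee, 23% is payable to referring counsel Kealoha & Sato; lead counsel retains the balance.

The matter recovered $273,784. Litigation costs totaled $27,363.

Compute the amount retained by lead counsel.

Fee base is the gross recovery, $273,784; costs are reimbursed separately.
First $117,000 at 38% = $44,460.00
Next $44,500 at 29% = $12,905.00
Remaining $112,284 at 20% = $22,456.80
Fee: $44,460.00 + $12,905.00 + $22,456.80 = $79,821.80
Referral share: 23% of $79,821.80 = $18,359.01; lead counsel retains $79,821.80 − $18,359.01 = $61,462.79.

$61,462.79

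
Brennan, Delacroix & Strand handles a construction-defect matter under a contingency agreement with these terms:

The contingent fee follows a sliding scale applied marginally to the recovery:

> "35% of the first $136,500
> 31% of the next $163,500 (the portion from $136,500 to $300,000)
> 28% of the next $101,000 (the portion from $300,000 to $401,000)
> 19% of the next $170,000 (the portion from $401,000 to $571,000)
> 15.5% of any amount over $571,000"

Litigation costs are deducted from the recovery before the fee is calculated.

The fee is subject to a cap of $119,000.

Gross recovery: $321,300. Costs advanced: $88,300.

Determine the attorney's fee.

Fee base (net of costs): $321,300 − $88,300 = $233,000
First $136,500 at 35% = $47,775.00
Remaining $96,500 at 31% = $29,915.00
Fee: $47,775.00 + $29,915.00 = $77,690.00
$77,690.00 is under the $119,000 cap.

$77,690.00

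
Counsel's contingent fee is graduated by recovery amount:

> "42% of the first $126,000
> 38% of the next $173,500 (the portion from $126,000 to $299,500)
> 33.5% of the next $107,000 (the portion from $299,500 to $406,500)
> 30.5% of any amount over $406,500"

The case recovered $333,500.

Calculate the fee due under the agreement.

$130,240.00

First $126,000 at 42% = $52,920.00
Next $173,500 at 38% = $65,930.00
Remaining $34,000 at 33.5% = $11,390.00
Fee: $52,920.00 + $65,930.00 + $11,390.00 = $130,240.00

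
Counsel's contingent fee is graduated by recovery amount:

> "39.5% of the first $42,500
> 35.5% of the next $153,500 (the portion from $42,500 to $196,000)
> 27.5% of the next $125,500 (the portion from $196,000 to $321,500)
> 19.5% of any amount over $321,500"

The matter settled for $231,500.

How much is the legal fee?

$81,042.50

First $42,500 at 39.5% = $16,787.50
Next $153,500 at 35.5% = $54,492.50
Remaining $35,500 at 27.5% = $9,762.50
Fee: $16,787.50 + $54,492.50 + $9,762.50 = $81,042.50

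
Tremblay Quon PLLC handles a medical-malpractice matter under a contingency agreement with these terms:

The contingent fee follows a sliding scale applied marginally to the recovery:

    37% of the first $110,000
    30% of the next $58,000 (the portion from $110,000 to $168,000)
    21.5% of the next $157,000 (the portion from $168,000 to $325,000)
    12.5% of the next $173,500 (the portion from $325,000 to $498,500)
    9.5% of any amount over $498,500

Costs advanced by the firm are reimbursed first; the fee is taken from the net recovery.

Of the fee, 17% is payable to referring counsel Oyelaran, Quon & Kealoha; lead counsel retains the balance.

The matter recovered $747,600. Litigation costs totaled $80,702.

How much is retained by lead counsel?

$107,518.46

Fee base (net of costs): $747,600 − $80,702 = $666,898
First $110,000 at 37% = $40,700.00
Next $58,000 at 30% = $17,400.00
Next $157,000 at 21.5% = $33,755.00
Next $173,500 at 12.5% = $21,687.50
Remaining $168,398 at 9.5% = $15,997.81
Fee: $40,700.00 + $17,400.00 + $33,755.00 + $21,687.50 + $15,997.81 = $129,540.31
Referral share: 17% of $129,540.31 = $22,021.85; lead counsel retains $129,540.31 − $22,021.85 = $107,518.46.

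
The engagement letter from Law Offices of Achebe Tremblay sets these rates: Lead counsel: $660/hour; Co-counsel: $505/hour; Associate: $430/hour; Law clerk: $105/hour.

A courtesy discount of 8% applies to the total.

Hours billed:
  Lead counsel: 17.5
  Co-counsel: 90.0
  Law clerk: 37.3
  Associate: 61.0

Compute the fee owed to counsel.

$80,174.78

Lead counsel: 17.5 × $660 = $11,550.00
Co-counsel: 90.0 × $505 = $45,450.00
Associate: 61.0 × $430 = $26,230.00
Law clerk: 37.3 × $105 = $3,916.50
Subtotal: $87,146.50
Less 8% discount: −$6,971.72
Total: $87,146.50 − $6,971.72 = $80,174.78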